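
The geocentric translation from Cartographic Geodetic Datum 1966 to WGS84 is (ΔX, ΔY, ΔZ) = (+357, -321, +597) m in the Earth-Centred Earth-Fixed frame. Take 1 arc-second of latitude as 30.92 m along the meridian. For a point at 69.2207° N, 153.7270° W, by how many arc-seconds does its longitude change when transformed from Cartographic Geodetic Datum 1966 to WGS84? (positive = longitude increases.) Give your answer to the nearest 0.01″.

sin φ = 0.934954, cos φ = 0.354769, sin λ = -0.442649, cos λ = -0.896695.
East component: ΔE = −sin λ·ΔX + cos λ·ΔY = −(-0.442649)(357) + (-0.896695)(-321) = 445.86 m.
1° of latitude spans 3600 × 30.92 = 111312 m; at latitude φ, 1° of longitude spans that × cos φ = 39490.1 m, so Δλ = 445.86 / 39490.1 × 3600 = 40.646″.

Δλ = 40.65″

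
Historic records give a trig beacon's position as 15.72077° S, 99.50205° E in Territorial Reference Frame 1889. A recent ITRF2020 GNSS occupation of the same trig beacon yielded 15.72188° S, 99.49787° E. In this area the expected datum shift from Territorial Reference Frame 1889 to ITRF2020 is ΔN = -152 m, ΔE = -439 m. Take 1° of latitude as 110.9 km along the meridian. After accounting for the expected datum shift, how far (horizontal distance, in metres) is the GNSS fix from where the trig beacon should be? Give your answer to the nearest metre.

30 m

Observed coordinate differences: Δφ = -0.00111°, Δλ = -0.00418°.
Converting to metres (1° lat = 110900 m, cos φ = 0.962594): observed ΔN = -123.1 m, observed ΔE = -446.2 m.
Subtracting the expected shift leaves a residual of -123.1 − (-152) = 28.9 m north and -446.2 − (-439) = -7.2 m east.
Residual distance = √(28.9² + (-7.2)²) = 29.8 m.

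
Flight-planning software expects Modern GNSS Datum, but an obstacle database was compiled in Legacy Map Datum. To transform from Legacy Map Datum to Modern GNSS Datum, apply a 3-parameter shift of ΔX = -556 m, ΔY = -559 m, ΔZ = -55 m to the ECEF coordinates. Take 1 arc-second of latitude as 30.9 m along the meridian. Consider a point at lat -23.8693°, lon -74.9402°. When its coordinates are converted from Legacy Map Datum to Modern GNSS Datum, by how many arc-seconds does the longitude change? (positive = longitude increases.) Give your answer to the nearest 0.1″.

sin φ = -0.404652, cos φ = 0.914471, sin λ = -0.965655, cos λ = 0.259827.
East component: ΔE = −sin λ·ΔX + cos λ·ΔY = −(-0.965655)(-556) + (0.259827)(-559) = -682.15 m.
1° of latitude spans 3600 × 30.90 = 111240 m; at latitude φ, 1° of longitude spans that × cos φ = 101725.7 m, so Δλ = -682.15 / 101725.7 × 3600 = -24.141″.

Δλ = -24.1″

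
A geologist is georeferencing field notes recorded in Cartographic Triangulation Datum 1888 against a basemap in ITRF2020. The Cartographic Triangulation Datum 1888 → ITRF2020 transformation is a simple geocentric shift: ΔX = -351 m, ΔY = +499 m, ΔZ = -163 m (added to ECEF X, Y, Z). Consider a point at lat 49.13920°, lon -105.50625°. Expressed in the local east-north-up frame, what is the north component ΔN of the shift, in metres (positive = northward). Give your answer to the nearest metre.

The local north axis is (−sin φ cos λ, −sin φ sin λ, cos φ), giving ΔN = -70.969 + 363.658 − 106.638 = 186.05 m.

ΔN = 186 m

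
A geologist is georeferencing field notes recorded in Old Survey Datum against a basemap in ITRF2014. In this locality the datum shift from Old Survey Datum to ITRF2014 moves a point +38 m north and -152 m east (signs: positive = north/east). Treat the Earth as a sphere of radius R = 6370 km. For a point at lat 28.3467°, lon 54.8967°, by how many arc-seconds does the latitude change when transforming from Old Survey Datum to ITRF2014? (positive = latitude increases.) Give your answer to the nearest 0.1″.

Δφ = 1.2″

On a sphere of radius R, 1 rad of latitude = R, so Δφ = ΔN / R = 38.0 / 6370000 = 5.9655e-06 rad = 1.230″.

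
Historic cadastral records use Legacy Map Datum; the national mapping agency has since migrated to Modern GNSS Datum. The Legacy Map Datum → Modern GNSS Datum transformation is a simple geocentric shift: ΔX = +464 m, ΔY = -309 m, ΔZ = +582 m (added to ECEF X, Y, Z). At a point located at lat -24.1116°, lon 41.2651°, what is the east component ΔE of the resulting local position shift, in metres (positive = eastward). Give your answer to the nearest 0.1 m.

The local east axis at (φ, λ) is (−sin λ, cos λ, 0), so ΔE = −sin(41.2651°)·464 + cos(41.2651°)·(-309) = -538.29 m.

ΔE = -538.3 m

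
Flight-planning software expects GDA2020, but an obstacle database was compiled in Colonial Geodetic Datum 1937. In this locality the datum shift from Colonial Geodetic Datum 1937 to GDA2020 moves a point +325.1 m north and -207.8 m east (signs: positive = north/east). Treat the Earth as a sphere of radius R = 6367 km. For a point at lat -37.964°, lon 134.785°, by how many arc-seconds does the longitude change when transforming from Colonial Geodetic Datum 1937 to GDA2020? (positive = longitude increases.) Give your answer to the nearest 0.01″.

At latitude -37.964°, cos φ = 0.788397.
One radian of longitude at latitude φ spans R cos φ, so Δλ = ΔE / (R cos φ) = -207.8 / (6367000 × 0.788397) = -4.1397e-05 rad = -8.539″.

Δλ = -8.54″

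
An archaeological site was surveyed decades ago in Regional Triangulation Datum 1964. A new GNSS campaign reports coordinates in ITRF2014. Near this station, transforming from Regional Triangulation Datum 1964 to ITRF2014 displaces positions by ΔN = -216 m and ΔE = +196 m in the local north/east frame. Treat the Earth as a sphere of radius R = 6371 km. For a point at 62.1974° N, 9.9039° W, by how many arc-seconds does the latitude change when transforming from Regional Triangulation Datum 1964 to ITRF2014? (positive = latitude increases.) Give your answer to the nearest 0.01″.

Δφ = -6.99″

On a sphere of radius R, 1 rad of latitude = R, so Δφ = ΔN / R = -216.0 / 6371000 = -3.3904e-05 rad = -6.993″.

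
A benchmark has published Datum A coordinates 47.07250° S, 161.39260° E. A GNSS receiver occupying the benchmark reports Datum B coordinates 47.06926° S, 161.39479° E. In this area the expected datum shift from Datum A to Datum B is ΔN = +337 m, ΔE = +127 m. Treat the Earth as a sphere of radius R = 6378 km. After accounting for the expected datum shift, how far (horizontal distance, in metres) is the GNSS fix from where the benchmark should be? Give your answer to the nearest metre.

46 m

Observed coordinate differences: Δφ = +0.00324°, Δλ = +0.00219°.
Converting to metres (1° lat = 111317 m, cos φ = 0.681072): observed ΔN = 360.7 m, observed ΔE = 166.0 m.
Subtracting the expected shift leaves a residual of 360.7 − (337) = 23.7 m north and 166.0 − (127) = 39.0 m east.
Residual distance = √(23.7² + 39.0²) = 45.6 m.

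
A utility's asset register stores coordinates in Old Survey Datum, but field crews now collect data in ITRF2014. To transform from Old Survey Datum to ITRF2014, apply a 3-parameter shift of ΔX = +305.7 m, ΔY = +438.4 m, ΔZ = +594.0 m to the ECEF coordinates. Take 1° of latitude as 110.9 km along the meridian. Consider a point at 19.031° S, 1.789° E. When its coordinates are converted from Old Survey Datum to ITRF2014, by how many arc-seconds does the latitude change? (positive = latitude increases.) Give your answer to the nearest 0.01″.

Δφ = 21.61″

sin φ = -0.326080, cos φ = 0.945342, sin λ = 0.031219, cos λ = 0.999513.
North component: ΔN = −sin φ cos λ·ΔX − sin φ sin λ·ΔY + cos φ·ΔZ = −(-0.326080)(0.999513)(305.7) − (-0.326080)(0.031219)(438.4) + (0.945342)(594.0) = 665.63 m.
1° of latitude spans 110900 m, so Δφ = 665.63 / 110900 × 3600 = 21.607″.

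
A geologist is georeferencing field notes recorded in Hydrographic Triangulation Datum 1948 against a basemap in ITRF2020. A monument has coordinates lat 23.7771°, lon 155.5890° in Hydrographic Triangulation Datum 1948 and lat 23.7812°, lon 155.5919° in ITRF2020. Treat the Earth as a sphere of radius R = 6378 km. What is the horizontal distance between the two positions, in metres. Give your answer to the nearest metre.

Δφ = 23.7812° − 23.7771° = +0.0041°; Δλ = 155.5919° − 155.5890° = +0.0029°.
1° along a meridian = πR/180 = 111317 m.
ΔN = Δφ × 111317 = 456.4 m; ΔE = Δλ × 111317 × cos(23.7771°) = +0.0029 × 111317 × 0.915121 = 295.4 m.
Distance = √(ΔE² + ΔN²) = √(295.4² + 456.4²) = 543.7 m.

544 m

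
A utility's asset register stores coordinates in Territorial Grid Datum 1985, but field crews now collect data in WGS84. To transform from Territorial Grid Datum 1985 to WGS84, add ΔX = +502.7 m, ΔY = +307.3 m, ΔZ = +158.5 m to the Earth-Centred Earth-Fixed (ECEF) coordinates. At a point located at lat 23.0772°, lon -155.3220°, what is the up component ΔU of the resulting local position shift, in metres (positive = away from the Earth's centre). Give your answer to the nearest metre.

The local up (radial) axis is (cos φ cos λ, cos φ sin λ, sin φ), giving ΔU = -420.234 − 118.036 + 62.127 = -476.14 m.

ΔU = -476 m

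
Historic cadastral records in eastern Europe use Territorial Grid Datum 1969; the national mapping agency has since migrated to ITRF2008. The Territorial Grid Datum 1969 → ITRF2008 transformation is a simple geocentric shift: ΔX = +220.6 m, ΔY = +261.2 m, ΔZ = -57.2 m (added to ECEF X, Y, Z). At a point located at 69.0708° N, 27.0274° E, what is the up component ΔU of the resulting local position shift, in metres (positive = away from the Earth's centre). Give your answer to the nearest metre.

The local up (radial) axis is (cos φ cos λ, cos φ sin λ, sin φ), giving ΔU = 70.195 + 42.399 − 53.426 = 59.17 m.

ΔU = 59 m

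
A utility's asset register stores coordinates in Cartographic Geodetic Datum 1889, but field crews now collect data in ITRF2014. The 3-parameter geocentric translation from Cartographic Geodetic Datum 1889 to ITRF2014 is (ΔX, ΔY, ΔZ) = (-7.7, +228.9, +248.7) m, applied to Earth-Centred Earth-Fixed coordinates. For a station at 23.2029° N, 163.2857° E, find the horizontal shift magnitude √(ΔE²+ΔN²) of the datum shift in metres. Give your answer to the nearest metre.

The local east axis at (φ, λ) is (−sin λ, cos λ, 0), so ΔE = −sin(163.2857°)·(-7.7) + cos(163.2857°)·228.9 = -217.01 m.
The local north axis is (−sin φ cos λ, −sin φ sin λ, cos φ), giving ΔN = -2.906 − 25.937 + 228.584 = 199.74 m.
Horizontal magnitude = √(ΔE² + ΔN²) = √((-217.01)² + 199.74²) = 294.94 m.

295 m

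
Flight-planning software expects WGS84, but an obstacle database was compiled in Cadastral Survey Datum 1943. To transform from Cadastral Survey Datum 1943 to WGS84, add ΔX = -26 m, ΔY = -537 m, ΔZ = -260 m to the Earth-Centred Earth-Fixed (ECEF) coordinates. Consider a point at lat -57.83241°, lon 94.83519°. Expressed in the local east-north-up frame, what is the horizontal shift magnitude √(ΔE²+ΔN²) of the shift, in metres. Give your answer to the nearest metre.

At φ = -57.83241°, λ = 94.83519°: sin φ = -0.846494, cos φ = 0.532398, sin λ = 0.996441, cos λ = -0.084290.
ΔE = −sin λ·ΔX + cos λ·ΔY = −(0.996441)·(-26) + (-0.084290)·(-537) = 71.17 m.
ΔN = −sin φ cos λ·ΔX − sin φ sin λ·ΔY + cos φ·ΔZ = −(-0.846494)(-0.084290)(-26) − (-0.846494)(0.996441)(-537) + (0.532398)(-260) = -589.52 m.
Horizontal magnitude = √(ΔE² + ΔN²) = √(71.17² + (-589.52)²) = 593.80 m.

594 m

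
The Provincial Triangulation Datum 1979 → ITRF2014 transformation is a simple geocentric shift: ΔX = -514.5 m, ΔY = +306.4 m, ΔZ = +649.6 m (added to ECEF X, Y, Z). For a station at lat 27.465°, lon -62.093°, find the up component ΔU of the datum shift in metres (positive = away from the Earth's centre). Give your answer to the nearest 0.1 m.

ΔU = -154.3 m

At φ = 27.465°, λ = -62.093°: sin φ = 0.461207, cos φ = 0.887293, sin λ = -0.883708, cos λ = 0.468038.
ΔU = cos φ cos λ·ΔX + cos φ sin λ·ΔY + sin φ·ΔZ = (0.887293)(0.468038)(-514.5) + (0.887293)(-0.883708)(306.4) + (0.461207)(649.6) = -154.32 m.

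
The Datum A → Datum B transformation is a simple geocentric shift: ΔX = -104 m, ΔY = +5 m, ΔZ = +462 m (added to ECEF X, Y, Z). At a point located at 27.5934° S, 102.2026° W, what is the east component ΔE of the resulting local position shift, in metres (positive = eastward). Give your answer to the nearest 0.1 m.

ΔE = -102.7 m

At φ = -27.5934°, λ = -102.2026°: sin φ = -0.463194, cos φ = 0.886257, sin λ = -0.977406, cos λ = -0.211369.
ΔE = −sin λ·ΔX + cos λ·ΔY = −(-0.977406)·(-104) + (-0.211369)·(5) = -102.71 m.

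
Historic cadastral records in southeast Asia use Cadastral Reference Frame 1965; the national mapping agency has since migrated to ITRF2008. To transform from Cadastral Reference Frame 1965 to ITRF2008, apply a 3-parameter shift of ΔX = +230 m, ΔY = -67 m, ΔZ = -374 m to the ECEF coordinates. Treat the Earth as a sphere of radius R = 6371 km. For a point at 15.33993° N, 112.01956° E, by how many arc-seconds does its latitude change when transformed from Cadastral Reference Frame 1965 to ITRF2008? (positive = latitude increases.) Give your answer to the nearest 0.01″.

Δφ = -10.41″

sin φ = 0.264545, cos φ = 0.964373, sin λ = 0.927056, cos λ = -0.374923.
North component: ΔN = −sin φ cos λ·ΔX − sin φ sin λ·ΔY + cos φ·ΔZ = −(0.264545)(-0.374923)(230) − (0.264545)(0.927056)(-67) + (0.964373)(-374) = -321.43 m.
1° of latitude spans πR/180 = 111195 m, so Δφ = -321.43 / 111195 × 3600 = -10.407″.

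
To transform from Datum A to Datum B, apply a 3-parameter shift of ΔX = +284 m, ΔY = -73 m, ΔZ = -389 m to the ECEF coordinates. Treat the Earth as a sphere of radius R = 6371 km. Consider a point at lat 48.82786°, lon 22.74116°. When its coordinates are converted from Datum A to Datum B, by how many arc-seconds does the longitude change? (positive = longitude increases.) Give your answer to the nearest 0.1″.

sin φ = 0.752735, cos φ = 0.658324, sin λ = 0.386569, cos λ = 0.922261.
East component: ΔE = −sin λ·ΔX + cos λ·ΔY = −(0.386569)(284) + (0.922261)(-73) = -177.11 m.
1° of latitude spans πR/180 = 111195 m; at latitude φ, 1° of longitude spans that × cos φ = 73202.2 m, so Δλ = -177.11 / 73202.2 × 3600 = -8.710″.

Δλ = -8.7″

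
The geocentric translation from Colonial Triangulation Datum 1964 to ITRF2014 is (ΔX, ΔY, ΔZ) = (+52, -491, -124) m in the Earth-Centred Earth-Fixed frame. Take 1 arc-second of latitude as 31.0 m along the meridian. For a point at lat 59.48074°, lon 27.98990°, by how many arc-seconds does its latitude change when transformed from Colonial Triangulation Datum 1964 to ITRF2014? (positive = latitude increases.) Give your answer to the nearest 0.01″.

sin φ = 0.861459, cos φ = 0.507828, sin λ = 0.469316, cos λ = 0.883030.
North component: ΔN = −sin φ cos λ·ΔX − sin φ sin λ·ΔY + cos φ·ΔZ = −(0.861459)(0.883030)(52) − (0.861459)(0.469316)(-491) + (0.507828)(-124) = 95.98 m.
1° of latitude spans 3600 × 31.00 = 111600 m, so Δφ = 95.98 / 111600 × 3600 = 3.096″.

Δφ = 3.10″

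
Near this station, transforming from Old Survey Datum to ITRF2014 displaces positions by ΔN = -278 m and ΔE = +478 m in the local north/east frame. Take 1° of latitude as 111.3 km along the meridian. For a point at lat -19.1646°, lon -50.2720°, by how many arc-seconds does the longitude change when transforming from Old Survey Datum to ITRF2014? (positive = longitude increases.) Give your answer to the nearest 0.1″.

Δλ = 16.4″

At latitude -19.1646°, cos φ = 0.944579.
1° of longitude at this latitude = 111.3 × cos φ = 105.13 km, so Δλ = 478.0 / 105131.7 = 0.0045467° = 16.368″.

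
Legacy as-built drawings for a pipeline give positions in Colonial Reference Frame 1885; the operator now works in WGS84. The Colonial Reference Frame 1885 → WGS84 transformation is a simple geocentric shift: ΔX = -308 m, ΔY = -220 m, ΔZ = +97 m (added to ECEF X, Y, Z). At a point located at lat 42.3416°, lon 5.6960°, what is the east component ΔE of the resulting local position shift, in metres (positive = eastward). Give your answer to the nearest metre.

ΔE = -188 m

At φ = 42.3416°, λ = 5.6960°: sin φ = 0.673549, cos φ = 0.739142, sin λ = 0.099250, cos λ = 0.995063.
ΔE = −sin λ·ΔX + cos λ·ΔY = −(0.099250)·(-308) + (0.995063)·(-220) = -188.34 m.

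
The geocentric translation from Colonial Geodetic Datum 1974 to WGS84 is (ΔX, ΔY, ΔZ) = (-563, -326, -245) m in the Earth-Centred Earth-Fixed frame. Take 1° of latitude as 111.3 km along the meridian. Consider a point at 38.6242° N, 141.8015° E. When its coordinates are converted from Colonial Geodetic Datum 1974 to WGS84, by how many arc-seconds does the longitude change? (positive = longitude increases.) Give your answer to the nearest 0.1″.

sin φ = 0.624210, cos φ = 0.781257, sin λ = 0.618388, cos λ = -0.785873.
East component: ΔE = −sin λ·ΔX + cos λ·ΔY = −(0.618388)(-563) + (-0.785873)(-326) = 604.35 m.
1° of latitude spans 111300 m; at latitude φ, 1° of longitude spans that × cos φ = 86953.9 m, so Δλ = 604.35 / 86953.9 × 3600 = 25.021″.

Δλ = 25.0″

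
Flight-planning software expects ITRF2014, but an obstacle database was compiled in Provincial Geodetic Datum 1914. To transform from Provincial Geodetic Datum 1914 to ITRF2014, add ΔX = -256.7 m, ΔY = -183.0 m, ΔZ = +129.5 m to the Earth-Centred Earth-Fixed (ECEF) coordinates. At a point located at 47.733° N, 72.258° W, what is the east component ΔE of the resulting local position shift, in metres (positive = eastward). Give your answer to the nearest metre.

The local east axis at (φ, λ) is (−sin λ, cos λ, 0), so ΔE = −sin(-72.258°)·(-256.7) + cos(-72.258°)·(-183.0) = -300.26 m.

ΔE = -300 m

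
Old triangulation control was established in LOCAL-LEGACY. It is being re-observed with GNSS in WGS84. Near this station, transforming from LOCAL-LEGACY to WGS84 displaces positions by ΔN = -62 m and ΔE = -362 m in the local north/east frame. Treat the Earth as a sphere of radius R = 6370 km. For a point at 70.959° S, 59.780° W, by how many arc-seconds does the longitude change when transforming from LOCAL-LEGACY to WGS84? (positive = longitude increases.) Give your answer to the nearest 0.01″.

At latitude -70.959°, cos φ = 0.326245.
One radian of longitude at latitude φ spans R cos φ, so Δλ = ΔE / (R cos φ) = -362.0 / (6370000 × 0.326245) = -1.7419e-04 rad = -35.929″.

Δλ = -35.93″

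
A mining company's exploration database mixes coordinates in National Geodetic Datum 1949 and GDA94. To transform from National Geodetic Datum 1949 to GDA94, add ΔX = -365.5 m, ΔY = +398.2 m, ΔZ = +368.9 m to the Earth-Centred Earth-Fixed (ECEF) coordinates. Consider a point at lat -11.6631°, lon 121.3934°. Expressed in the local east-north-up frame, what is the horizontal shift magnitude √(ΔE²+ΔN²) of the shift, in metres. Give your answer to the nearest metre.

The local east axis at (φ, λ) is (−sin λ, cos λ, 0), so ΔE = −sin(121.3934°)·(-365.5) + cos(121.3934°)·398.2 = 104.57 m.
The local north axis is (−sin φ cos λ, −sin φ sin λ, cos φ), giving ΔN = 38.489 + 68.715 + 361.283 = 468.49 m.
Horizontal magnitude = √(ΔE² + ΔN²) = √(104.57² + 468.49²) = 480.02 m.

480 m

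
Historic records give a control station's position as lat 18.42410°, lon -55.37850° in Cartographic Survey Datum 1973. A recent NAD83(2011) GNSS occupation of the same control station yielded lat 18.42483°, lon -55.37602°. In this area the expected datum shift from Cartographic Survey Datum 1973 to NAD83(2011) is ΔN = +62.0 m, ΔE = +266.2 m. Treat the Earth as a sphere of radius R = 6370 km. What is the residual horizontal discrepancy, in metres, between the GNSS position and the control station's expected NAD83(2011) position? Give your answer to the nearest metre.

Observed coordinate differences: Δφ = +0.00073°, Δλ = +0.00248°.
Converting to metres (1° lat = 111177 m, cos φ = 0.948743): observed ΔN = 81.2 m, observed ΔE = 261.6 m.
Subtracting the expected shift leaves a residual of 81.2 − (62.0) = 19.2 m north and 261.6 − (266.2) = -4.6 m east.
Residual distance = √(19.2² + (-4.6)²) = 19.7 m.

20 m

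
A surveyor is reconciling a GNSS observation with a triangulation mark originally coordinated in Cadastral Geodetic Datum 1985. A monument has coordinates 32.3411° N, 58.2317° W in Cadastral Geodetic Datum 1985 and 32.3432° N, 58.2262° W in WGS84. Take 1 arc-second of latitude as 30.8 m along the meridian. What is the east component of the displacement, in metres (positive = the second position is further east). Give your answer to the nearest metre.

ΔE = 515 m

Δφ = 32.3432° − 32.3411° = +0.0021°; Δλ = -58.2262° − -58.2317° = +0.0055°.
1° of latitude = 3600 × 30.80 = 110880 m.
ΔN = Δφ × 110880 = 232.8 m; ΔE = Δλ × 110880 × cos(32.3411°) = +0.0055 × 110880 × 0.844878 = 515.2 m.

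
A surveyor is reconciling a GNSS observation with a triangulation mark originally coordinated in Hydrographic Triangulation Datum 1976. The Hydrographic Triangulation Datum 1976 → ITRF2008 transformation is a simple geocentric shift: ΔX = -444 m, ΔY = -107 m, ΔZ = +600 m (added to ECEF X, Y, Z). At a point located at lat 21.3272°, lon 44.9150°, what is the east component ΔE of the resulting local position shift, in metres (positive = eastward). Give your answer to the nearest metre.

ΔE = 238 m

The local east axis at (φ, λ) is (−sin λ, cos λ, 0), so ΔE = −sin(44.9150°)·(-444) + cos(44.9150°)·(-107) = 237.72 m.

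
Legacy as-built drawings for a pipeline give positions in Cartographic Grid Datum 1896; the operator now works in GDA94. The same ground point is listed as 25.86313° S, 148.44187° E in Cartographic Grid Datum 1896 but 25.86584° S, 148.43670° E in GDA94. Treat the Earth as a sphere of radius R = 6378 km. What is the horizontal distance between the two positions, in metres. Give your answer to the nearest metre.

599 m

Δφ = -25.86584° − -25.86313° = -0.00271°; Δλ = 148.43670° − 148.44187° = -0.00517°.
1° along a meridian = πR/180 = 111317 m.
ΔN = Δφ × 111317 = -301.7 m; ΔE = Δλ × 111317 × cos(-25.86313°) = -0.00517 × 111317 × 0.899839 = -517.9 m.
Distance = √(ΔE² + ΔN²) = √((-517.9)² + (-301.7)²) = 599.3 m.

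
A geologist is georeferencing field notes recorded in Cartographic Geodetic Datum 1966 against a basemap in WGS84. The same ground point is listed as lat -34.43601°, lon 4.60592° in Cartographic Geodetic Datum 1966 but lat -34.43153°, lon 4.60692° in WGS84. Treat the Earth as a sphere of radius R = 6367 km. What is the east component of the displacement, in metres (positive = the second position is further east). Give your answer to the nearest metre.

ΔE = 92 m

Δφ = -34.43153° − -34.43601° = +0.00448°; Δλ = 4.60692° − 4.60592° = +0.00100°.
1° along a meridian = πR/180 = 111125 m.
ΔN = Δφ × 111125 = 497.8 m; ΔE = Δλ × 111125 × cos(-34.43601°) = +0.00100 × 111125 × 0.824758 = 91.7 m.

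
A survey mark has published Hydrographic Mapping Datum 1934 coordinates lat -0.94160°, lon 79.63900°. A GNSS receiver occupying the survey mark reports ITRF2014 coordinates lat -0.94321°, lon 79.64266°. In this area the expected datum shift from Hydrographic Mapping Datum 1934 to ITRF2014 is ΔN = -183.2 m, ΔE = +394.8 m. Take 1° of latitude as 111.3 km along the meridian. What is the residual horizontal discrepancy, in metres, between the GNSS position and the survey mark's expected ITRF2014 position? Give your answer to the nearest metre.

13 m

Observed coordinate differences: Δφ = -0.00161°, Δλ = +0.00366°.
Converting to metres (1° lat = 111300 m, cos φ = 0.999865): observed ΔN = -179.2 m, observed ΔE = 407.3 m.
Subtracting the expected shift leaves a residual of -179.2 − (-183.2) = 4.0 m north and 407.3 − (394.8) = 12.5 m east.
Residual distance = √(4.0² + 12.5²) = 13.1 m.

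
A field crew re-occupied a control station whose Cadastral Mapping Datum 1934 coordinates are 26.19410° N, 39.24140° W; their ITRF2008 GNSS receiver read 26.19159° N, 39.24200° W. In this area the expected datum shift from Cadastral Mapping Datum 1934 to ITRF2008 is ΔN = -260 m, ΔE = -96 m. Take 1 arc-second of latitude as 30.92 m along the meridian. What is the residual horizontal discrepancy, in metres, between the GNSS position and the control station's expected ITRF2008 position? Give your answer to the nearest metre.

Observed coordinate differences: Δφ = -0.00251°, Δλ = -0.00060°.
Converting to metres (1° lat = 111312 m, cos φ = 0.897304): observed ΔN = -279.4 m, observed ΔE = -59.9 m.
Subtracting the expected shift leaves a residual of -279.4 − (-260) = -19.4 m north and -59.9 − (-96) = 36.1 m east.
Residual distance = √((-19.4)² + 36.1²) = 41.0 m.

41 m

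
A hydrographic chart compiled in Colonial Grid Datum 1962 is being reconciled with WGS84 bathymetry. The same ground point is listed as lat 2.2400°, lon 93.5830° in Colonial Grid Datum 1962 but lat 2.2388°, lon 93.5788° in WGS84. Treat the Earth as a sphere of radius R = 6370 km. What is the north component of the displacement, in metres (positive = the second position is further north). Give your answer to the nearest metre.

ΔN = -133 m

Δφ = 2.2388° − 2.2400° = -0.0012°; Δλ = 93.5788° − 93.5830° = -0.0042°.
1° along a meridian = πR/180 = 111177 m.
ΔN = Δφ × 111177 = -133.4 m; ΔE = Δλ × 111177 × cos(2.2400°) = -0.0042 × 111177 × 0.999236 = -466.6 m.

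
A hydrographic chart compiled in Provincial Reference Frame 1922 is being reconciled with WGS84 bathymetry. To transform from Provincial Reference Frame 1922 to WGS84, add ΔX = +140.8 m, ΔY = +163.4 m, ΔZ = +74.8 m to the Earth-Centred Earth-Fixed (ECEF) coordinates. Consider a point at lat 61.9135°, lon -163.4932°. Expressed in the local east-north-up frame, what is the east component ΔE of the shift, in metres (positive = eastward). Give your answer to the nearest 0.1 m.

ΔE = -116.7 m

The local east axis at (φ, λ) is (−sin λ, cos λ, 0), so ΔE = −sin(-163.4932°)·140.8 + cos(-163.4932°)·163.4 = -116.66 m.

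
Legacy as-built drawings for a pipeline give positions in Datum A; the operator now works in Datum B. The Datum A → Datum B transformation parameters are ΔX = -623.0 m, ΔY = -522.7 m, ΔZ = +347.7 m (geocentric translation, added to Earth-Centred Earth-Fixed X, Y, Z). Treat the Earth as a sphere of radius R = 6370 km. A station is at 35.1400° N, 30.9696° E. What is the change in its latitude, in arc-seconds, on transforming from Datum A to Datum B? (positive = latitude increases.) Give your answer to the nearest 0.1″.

sin φ = 0.575576, cos φ = 0.817748, sin λ = 0.514583, cos λ = 0.857440.
North component: ΔN = −sin φ cos λ·ΔX − sin φ sin λ·ΔY + cos φ·ΔZ = −(0.575576)(0.857440)(-623.0) − (0.575576)(0.514583)(-522.7) + (0.817748)(347.7) = 746.61 m.
1° of latitude spans πR/180 = 111177 m, so Δφ = 746.61 / 111177 × 3600 = 24.176″.

Δφ = 24.2″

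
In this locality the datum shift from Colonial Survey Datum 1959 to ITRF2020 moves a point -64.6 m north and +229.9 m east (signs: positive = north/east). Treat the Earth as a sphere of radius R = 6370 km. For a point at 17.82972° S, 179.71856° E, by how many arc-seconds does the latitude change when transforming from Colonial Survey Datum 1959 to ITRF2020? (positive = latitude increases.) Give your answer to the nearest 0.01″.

Δφ = -2.09″

On a sphere of radius R, 1 rad of latitude = R, so Δφ = ΔN / R = -64.6 / 6370000 = -1.0141e-05 rad = -2.092″.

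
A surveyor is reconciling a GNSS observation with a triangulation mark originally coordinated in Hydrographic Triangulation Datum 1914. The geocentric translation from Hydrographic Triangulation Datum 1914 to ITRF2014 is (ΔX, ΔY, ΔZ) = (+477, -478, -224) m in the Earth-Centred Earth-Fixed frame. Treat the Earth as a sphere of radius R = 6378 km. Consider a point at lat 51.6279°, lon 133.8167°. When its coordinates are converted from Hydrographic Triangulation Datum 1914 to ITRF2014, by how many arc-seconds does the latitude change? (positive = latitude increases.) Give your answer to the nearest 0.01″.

Δφ = 12.62″

sin φ = 0.783996, cos φ = 0.620766, sin λ = 0.721558, cos λ = -0.692354.
North component: ΔN = −sin φ cos λ·ΔX − sin φ sin λ·ΔY + cos φ·ΔZ = −(0.783996)(-0.692354)(477) − (0.783996)(0.721558)(-478) + (0.620766)(-224) = 390.27 m.
1° of latitude spans πR/180 = 111317 m, so Δφ = 390.27 / 111317 × 3600 = 12.621″.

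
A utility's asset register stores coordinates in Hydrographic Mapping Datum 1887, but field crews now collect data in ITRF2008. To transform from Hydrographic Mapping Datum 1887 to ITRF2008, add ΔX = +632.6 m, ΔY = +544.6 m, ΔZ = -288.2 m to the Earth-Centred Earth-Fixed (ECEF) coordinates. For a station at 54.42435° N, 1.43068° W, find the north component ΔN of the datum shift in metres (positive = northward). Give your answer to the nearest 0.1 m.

The local north axis is (−sin φ cos λ, −sin φ sin λ, cos φ), giving ΔN = -514.364 + 11.059 − 167.668 = -670.97 m.

ΔN = -671.0 m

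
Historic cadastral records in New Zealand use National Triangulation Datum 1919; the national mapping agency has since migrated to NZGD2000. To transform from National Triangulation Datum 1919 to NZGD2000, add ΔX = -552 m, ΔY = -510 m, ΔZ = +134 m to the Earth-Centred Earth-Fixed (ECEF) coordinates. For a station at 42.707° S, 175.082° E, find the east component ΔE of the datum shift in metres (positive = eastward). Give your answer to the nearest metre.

The local east axis at (φ, λ) is (−sin λ, cos λ, 0), so ΔE = −sin(175.082°)·(-552) + cos(175.082°)·(-510) = 555.45 m.

ΔE = 555 m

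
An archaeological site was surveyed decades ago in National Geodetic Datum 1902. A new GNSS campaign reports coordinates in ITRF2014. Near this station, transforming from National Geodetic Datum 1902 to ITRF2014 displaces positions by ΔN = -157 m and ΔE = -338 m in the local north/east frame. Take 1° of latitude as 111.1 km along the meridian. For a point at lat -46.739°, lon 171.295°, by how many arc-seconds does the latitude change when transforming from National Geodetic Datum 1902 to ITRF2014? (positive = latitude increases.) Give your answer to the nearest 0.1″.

1° of latitude = 111.1 km, so Δφ = -157.0 / 111100 = -0.0014131° = -5.087″.

Δφ = -5.1″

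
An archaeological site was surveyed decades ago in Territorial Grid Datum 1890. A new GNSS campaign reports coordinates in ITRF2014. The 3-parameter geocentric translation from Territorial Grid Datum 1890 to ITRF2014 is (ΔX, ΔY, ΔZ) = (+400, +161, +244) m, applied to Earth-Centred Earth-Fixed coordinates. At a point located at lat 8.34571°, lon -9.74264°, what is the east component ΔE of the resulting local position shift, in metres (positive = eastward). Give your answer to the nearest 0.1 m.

The local east axis at (φ, λ) is (−sin λ, cos λ, 0), so ΔE = −sin(-9.74264°)·400 + cos(-9.74264°)·161 = 226.37 m.

ΔE = 226.4 m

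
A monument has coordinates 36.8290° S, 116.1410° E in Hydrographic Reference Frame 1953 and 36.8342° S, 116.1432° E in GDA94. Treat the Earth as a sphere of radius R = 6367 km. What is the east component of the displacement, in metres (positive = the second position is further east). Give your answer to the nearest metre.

ΔE = 196 m

Δφ = -36.8342° − -36.8290° = -0.0052°; Δλ = 116.1432° − 116.1410° = +0.0022°.
1° along a meridian = πR/180 = 111125 m.
ΔN = Δφ × 111125 = -577.9 m; ΔE = Δλ × 111125 × cos(-36.8290°) = +0.0022 × 111125 × 0.800428 = 195.7 m.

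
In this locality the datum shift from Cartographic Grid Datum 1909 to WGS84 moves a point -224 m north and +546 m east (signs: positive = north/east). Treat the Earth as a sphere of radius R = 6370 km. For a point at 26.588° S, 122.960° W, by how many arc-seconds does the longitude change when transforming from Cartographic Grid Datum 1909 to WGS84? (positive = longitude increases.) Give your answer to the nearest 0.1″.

At latitude -26.588°, cos φ = 0.894248.
One radian of longitude at latitude φ spans R cos φ, so Δλ = ΔE / (R cos φ) = 546.0 / (6370000 × 0.894248) = 9.5851e-05 rad = 19.771″.

Δλ = 19.8″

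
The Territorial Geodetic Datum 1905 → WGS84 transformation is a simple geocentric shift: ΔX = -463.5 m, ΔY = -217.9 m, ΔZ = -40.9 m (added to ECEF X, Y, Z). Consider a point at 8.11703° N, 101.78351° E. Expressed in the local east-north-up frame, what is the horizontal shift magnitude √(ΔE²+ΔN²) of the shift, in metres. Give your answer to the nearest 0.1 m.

The local east axis at (φ, λ) is (−sin λ, cos λ, 0), so ΔE = −sin(101.78351°)·(-463.5) + cos(101.78351°)·(-217.9) = 498.23 m.
The local north axis is (−sin φ cos λ, −sin φ sin λ, cos φ), giving ΔN = -13.365 + 30.118 − 40.490 = -23.74 m.
Horizontal magnitude = √(ΔE² + ΔN²) = √(498.23² + (-23.74)²) = 498.80 m.

498.8 m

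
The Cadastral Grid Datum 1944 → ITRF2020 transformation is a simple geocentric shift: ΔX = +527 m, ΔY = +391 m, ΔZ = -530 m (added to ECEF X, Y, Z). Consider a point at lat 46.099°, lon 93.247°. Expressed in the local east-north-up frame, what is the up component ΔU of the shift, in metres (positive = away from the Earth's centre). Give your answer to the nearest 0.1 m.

ΔU = -131.9 m

The local up (radial) axis is (cos φ cos λ, cos φ sin λ, sin φ), giving ΔU = -20.698 + 270.690 − 381.886 = -131.89 m.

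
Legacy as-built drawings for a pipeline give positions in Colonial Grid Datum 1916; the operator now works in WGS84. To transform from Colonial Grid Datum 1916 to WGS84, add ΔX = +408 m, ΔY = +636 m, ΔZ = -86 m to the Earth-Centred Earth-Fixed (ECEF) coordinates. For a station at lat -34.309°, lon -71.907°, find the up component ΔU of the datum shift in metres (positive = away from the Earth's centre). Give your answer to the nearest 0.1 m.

ΔU = -346.2 m

At φ = -34.309°, λ = -71.907°: sin φ = -0.563656, cos φ = 0.826010, sin λ = -0.950554, cos λ = 0.310560.
ΔU = cos φ cos λ·ΔX + cos φ sin λ·ΔY + sin φ·ΔZ = (0.826010)(0.310560)(408) + (0.826010)(-0.950554)(636) + (-0.563656)(-86) = -346.23 m.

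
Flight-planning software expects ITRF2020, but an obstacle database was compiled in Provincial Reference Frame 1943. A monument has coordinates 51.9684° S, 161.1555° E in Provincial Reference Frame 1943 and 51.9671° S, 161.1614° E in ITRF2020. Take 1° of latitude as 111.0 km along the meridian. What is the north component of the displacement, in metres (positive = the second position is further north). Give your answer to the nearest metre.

Δφ = -51.9671° − -51.9684° = +0.0013°; Δλ = 161.1614° − 161.1555° = +0.0059°.
ΔN = Δφ × 111000 = 144.3 m; ΔE = Δλ × 111000 × cos(-51.9684°) = +0.0059 × 111000 × 0.616096 = 403.5 m.

ΔN = 144 m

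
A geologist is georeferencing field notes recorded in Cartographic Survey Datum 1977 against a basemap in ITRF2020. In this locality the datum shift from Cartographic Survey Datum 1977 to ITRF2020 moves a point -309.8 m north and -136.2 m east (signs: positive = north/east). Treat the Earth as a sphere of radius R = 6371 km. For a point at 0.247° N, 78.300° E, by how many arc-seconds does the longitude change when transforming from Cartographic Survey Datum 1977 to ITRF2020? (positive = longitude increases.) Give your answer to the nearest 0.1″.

Δλ = -4.4″

At latitude 0.247°, cos φ = 0.999991.
One radian of longitude at latitude φ spans R cos φ, so Δλ = ΔE / (R cos φ) = -136.2 / (6371000 × 0.999991) = -2.1378e-05 rad = -4.410″.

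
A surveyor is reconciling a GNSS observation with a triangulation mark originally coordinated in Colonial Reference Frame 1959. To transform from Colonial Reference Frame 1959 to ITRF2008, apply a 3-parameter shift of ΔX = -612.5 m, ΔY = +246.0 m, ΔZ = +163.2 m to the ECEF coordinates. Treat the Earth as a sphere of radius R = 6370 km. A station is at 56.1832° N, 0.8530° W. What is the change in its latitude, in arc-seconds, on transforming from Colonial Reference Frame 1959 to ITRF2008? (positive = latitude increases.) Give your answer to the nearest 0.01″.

Δφ = 19.52″

sin φ = 0.830821, cos φ = 0.556539, sin λ = -0.014887, cos λ = 0.999889.
North component: ΔN = −sin φ cos λ·ΔX − sin φ sin λ·ΔY + cos φ·ΔZ = −(0.830821)(0.999889)(-612.5) − (0.830821)(-0.014887)(246.0) + (0.556539)(163.2) = 602.69 m.
1° of latitude spans πR/180 = 111177 m, so Δφ = 602.69 / 111177 × 3600 = 19.516″.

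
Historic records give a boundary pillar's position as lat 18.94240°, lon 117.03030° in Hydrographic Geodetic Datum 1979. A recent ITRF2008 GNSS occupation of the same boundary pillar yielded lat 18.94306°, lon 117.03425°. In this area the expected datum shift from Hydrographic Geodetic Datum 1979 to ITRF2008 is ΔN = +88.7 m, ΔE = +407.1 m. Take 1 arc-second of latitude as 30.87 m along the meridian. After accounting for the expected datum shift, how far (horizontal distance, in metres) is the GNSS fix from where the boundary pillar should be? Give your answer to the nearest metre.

Observed coordinate differences: Δφ = +0.00066°, Δλ = +0.00395°.
Converting to metres (1° lat = 111132 m, cos φ = 0.945845): observed ΔN = 73.3 m, observed ΔE = 415.2 m.
Subtracting the expected shift leaves a residual of 73.3 − (88.7) = -15.4 m north and 415.2 − (407.1) = 8.1 m east.
Residual distance = √((-15.4)² + 8.1²) = 17.4 m.

17 m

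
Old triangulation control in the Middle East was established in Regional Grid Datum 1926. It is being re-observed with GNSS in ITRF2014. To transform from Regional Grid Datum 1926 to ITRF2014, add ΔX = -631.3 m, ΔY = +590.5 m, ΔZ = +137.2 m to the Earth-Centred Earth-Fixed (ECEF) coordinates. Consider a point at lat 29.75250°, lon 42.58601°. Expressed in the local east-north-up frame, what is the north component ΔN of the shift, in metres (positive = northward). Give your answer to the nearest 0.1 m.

The local north axis is (−sin φ cos λ, −sin φ sin λ, cos φ), giving ΔN = 230.660 − 198.298 + 119.114 = 151.48 m.

ΔN = 151.5 m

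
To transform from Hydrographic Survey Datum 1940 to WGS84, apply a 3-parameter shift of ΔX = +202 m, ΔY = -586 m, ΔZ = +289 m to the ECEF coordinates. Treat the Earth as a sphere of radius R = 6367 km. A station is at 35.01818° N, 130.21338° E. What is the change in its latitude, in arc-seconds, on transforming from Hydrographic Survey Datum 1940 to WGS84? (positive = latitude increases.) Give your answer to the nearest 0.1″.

Δφ = 18.4″

sin φ = 0.573836, cos φ = 0.818970, sin λ = 0.763645, cos λ = -0.645636.
North component: ΔN = −sin φ cos λ·ΔX − sin φ sin λ·ΔY + cos φ·ΔZ = −(0.573836)(-0.645636)(202) − (0.573836)(0.763645)(-586) + (0.818970)(289) = 568.31 m.
1° of latitude spans πR/180 = 111125 m, so Δφ = 568.31 / 111125 × 3600 = 18.411″.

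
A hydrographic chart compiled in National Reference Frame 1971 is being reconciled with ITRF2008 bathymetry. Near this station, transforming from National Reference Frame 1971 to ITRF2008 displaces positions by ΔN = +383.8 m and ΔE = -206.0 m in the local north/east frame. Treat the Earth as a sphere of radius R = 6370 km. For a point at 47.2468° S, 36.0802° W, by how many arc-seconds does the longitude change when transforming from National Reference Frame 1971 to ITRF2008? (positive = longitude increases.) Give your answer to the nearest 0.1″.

At latitude -47.2468°, cos φ = 0.678842.
One radian of longitude at latitude φ spans R cos φ, so Δλ = ΔE / (R cos φ) = -206.0 / (6370000 × 0.678842) = -4.7639e-05 rad = -9.826″.

Δλ = -9.8″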